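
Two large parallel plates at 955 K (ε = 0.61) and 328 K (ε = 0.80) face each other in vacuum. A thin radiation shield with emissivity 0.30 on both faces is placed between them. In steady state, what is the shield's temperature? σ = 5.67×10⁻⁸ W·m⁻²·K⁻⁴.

T_s ≈ 796 K

In steady state the net flux on the hot side equals that on the cold side.
σ(T₁⁴−T_s⁴)/D₁ = σ(T_s⁴−T₂⁴)/D₂, with D₁ = 1/ε₁+1/ε_s−1 = 3.973, D₂ = 1/ε_s+1/ε₂−1 = 3.583.
Solve for T_s⁴: T_s⁴ = (D₂·T₁⁴ + D₁·T₂⁴)/(D₁+D₂) = 4.006×10¹¹ K⁴.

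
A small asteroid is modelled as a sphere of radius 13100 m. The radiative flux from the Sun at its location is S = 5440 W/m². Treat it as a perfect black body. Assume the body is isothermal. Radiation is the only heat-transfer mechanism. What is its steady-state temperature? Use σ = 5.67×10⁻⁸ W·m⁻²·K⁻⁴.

T ≈ 394 K

At equilibrium, absorbed power = emitted power.
Absorbing cross-section = πr² = 5.391×10⁸ m²; emitting surface = 4πr² = 2.157×10⁹ m² (ratio 4).
S·A_cross = εσ·A_surf·T⁴  ⇒  T⁴ = S/(4σ).
T⁴ = 1.00·5440/(4·5.67×10⁻⁸) = 2.399×10¹⁰ K⁴.
T = (2.399×10¹⁰)^(1/4).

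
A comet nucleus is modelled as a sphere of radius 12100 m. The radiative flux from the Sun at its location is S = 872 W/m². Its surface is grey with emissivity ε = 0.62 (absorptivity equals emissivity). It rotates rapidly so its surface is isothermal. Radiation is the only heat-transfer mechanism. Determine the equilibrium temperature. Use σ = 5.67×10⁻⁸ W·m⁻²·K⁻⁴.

T ≈ 249 K

At equilibrium, absorbed power = emitted power.
Absorbing cross-section = πr² = 4.600×10⁸ m²; emitting surface = 4πr² = 1.840×10⁹ m² (ratio 4).
εS·A_cross = εσ·A_surf·T⁴  ⇒  T⁴ = S/(4σ)   (ε cancels).
T⁴ = 872/(4·5.67×10⁻⁸) = 3.845×10⁹ K⁴.
T = (3.845×10⁹)^(1/4).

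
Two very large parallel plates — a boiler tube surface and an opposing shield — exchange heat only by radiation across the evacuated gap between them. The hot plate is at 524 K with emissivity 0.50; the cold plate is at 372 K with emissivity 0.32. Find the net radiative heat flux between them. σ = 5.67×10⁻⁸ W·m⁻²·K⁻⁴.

q ≈ 773 W/m²

For two infinite grey parallel plates, q = σ(T₁⁴ − T₂⁴)/(1/ε₁ + 1/ε₂ − 1).
T₁⁴ − T₂⁴ = 7.539×10¹⁰ − 1.915×10¹⁰ = 5.624×10¹⁰ K⁴.
1/ε₁ + 1/ε₂ − 1 = 2.000 + 3.125 − 1 = 4.125.
q = 5.67×10⁻⁸ × 5.624×10¹⁰ / 4.125.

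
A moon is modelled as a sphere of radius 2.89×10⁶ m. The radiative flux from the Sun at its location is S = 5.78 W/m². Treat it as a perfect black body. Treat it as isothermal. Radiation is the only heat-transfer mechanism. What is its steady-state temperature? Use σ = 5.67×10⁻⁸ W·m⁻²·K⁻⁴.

At equilibrium, absorbed power = emitted power.
Absorbing cross-section = πr² = 2.624×10¹³ m²; emitting surface = 4πr² = 1.050×10¹⁴ m² (ratio 4).
S·A_cross = εσ·A_surf·T⁴  ⇒  T⁴ = S/(4σ).
T⁴ = 1.00·5.78/(4·5.67×10⁻⁸) = 2.549×10⁷ K⁴.
T = (2.549×10⁷)^(1/4).

T ≈ 71.1 K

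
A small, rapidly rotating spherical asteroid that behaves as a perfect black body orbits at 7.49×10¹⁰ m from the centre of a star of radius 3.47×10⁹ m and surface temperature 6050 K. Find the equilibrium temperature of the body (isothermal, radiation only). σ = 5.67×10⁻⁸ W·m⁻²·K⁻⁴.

T ≈ 921 K

The star's surface emits σT_*⁴; at distance d the flux is S = σT_*⁴(R_*/d)².
S = 5.67×10⁻⁸·(6050)⁴·(3.47×10⁹/7.49×10¹⁰)² = 1.630×10⁵ W/m².
For an isothermal sphere T⁴ = (1−a)S/(4σ) = 7.189×10¹¹ K⁴.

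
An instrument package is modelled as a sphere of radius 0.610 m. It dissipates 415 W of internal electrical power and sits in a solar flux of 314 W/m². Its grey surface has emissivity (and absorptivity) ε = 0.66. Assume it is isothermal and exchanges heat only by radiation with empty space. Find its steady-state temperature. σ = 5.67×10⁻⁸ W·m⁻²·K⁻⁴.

At steady state, absorbed solar power + internal power = radiated power.
Absorbed: α·S·A_cross = 0.66·314·1.169 = 242.3 W (cross-section πr²).
Total input = 242.3 + 415 = 657.3 W.
Radiated: εσ·A_surf·T⁴ with A_surf = 4πr² = 4.676 m².
T⁴ = 657.3/(0.66·5.67×10⁻⁸·4.676) = 3.756×10⁹ K⁴.

T ≈ 248 K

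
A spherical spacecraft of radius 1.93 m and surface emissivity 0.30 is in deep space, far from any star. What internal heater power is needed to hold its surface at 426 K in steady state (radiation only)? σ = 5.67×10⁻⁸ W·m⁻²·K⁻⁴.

P ≈ 26200 W

P = εσ·4πr²·T⁴.
4πr² = 46.81 m²; T⁴ = 3.293×10¹⁰ K⁴.
P = 0.30·5.67×10⁻⁸·46.81·3.293×10¹⁰.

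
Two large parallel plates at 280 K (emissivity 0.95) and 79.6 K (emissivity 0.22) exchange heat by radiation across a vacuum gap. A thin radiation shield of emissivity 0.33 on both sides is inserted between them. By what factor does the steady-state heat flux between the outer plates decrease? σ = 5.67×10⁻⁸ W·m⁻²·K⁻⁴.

factor ≈ 2.10

Without shield: q₀ = σΔ(T⁴)/(1/ε₁+1/ε₂−1) with denominator 4.598.
With shield the two gaps are in series; the resistances add: (1/ε₁+1/ε_s−1)+(1/ε_s+1/ε₂−1) = 3.083+6.576 = 9.659.
Heat-flux ratio q₀/q = 9.659/4.598.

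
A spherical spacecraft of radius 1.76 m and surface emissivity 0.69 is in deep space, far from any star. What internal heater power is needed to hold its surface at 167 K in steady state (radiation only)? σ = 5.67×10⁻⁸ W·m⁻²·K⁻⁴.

P ≈ 1180 W

P = εσ·4πr²·T⁴.
4πr² = 38.93 m²; T⁴ = 7.778×10⁸ K⁴.
P = 0.69·5.67×10⁻⁸·38.93·7.778×10⁸.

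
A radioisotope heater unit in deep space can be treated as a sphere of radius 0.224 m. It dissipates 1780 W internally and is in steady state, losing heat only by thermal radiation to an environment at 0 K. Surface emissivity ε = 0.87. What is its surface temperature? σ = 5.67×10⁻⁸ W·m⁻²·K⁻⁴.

Steady state: internal power = radiated power, P = εσA T⁴.
Radiating area A = 4πr² = 0.6305 m².
T⁴ = P/(εσA) = 1780/(0.87·5.67×10⁻⁸·0.6305) = 5.723×10¹⁰ K⁴.
T = (5.723×10¹⁰)^(1/4).

T ≈ 489 K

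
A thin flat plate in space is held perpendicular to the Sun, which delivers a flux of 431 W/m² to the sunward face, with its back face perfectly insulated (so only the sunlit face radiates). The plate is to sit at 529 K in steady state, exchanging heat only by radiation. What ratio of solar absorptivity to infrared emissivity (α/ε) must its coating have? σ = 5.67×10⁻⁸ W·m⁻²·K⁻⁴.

α/ε ≈ 10.3

Balance: αS·A = εσ·1A·T⁴ ⇒ α/ε = σT⁴/S.
α/ε = 5.67×10⁻⁸·(529)⁴/431 = 5.67×10⁻⁸·7.831×10¹⁰/431.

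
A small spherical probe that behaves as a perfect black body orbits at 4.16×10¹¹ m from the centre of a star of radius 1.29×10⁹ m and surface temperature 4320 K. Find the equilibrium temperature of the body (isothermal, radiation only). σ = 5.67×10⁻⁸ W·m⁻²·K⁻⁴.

The star's surface emits σT_*⁴; at distance d the flux is S = σT_*⁴(R_*/d)².
S = 5.67×10⁻⁸·(4320)⁴·(1.29×10⁹/4.16×10¹¹)² = 189.9 W/m².
For an isothermal sphere T⁴ = (1−a)S/(4σ) = 8.373×10⁸ K⁴.

T ≈ 170 K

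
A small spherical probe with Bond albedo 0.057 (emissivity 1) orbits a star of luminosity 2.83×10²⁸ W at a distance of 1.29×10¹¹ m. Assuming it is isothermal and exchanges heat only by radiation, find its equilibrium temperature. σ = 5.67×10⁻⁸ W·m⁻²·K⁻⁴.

First find the stellar flux at distance d: S = L/(4πd²) = 2.83×10²⁸/(4π·(1.29×10¹¹)²) = 1.353×10⁵ W/m².
For an isothermal sphere, absorbed (1−a)S·πr² = emitted σ·4πr²·T⁴, so T⁴ = (1−a)S/(4σ).
T⁴ = 0.943·1.353×10⁵/(4·5.67×10⁻⁸) = 5.627×10¹¹ K⁴.

T ≈ 866 K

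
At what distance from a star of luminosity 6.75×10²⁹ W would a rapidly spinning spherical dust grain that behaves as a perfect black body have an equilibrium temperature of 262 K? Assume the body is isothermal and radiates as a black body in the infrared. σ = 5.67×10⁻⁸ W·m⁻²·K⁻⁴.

For an isothermal black-emitting sphere, (1−a)S·πr² = σ·4πr²·T⁴ ⇒ S = 4σT⁴/(1−a).
S = 4·5.67×10⁻⁸·(262)⁴/1.00 = 1069 W/m².
Flux falls as S = L/(4πd²), so d = √(L/(4πS)) = √(6.75×10²⁹/(4π·1069)).

d ≈ 7.09×10¹² m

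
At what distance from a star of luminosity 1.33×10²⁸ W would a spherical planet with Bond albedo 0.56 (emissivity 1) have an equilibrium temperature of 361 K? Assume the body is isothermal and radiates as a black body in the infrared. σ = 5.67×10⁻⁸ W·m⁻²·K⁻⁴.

d ≈ 3.48×10¹¹ m

For an isothermal black-emitting sphere, (1−a)S·πr² = σ·4πr²·T⁴ ⇒ S = 4σT⁴/(1−a).
S = 4·5.67×10⁻⁸·(361)⁴/0.440 = 8754 W/m².
Flux falls as S = L/(4πd²), so d = √(L/(4πS)) = √(1.33×10²⁸/(4π·8754)).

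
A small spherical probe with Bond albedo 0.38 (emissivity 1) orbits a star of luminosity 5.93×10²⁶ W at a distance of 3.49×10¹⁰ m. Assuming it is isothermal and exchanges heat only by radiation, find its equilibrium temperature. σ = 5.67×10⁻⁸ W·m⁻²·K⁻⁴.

T ≈ 570 K

First find the stellar flux at distance d: S = L/(4πd²) = 5.93×10²⁶/(4π·(3.49×10¹⁰)²) = 38740 W/m².
For an isothermal sphere, absorbed (1−a)S·πr² = emitted σ·4πr²·T⁴, so T⁴ = (1−a)S/(4σ).
T⁴ = 0.620·38740/(4·5.67×10⁻⁸) = 1.059×10¹¹ K⁴.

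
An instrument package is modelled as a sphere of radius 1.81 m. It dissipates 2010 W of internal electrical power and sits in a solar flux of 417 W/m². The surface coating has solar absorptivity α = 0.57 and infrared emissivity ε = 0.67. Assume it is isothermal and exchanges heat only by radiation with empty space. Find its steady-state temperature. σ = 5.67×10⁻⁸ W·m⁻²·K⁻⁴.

T ≈ 231 K

At steady state, absorbed solar power + internal power = radiated power.
Absorbed: α·S·A_cross = 0.57·417·10.29 = 2446 W (cross-section πr²).
Total input = 2446 + 2010 = 4456 W.
Radiated: εσ·A_surf·T⁴ with A_surf = 4πr² = 41.17 m².
T⁴ = 4456/(0.67·5.67×10⁻⁸·41.17) = 2.849×10⁹ K⁴.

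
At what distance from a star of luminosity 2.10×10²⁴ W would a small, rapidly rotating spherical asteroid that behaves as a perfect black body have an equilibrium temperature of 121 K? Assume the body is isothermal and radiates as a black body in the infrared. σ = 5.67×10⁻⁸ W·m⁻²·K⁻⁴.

For an isothermal black-emitting sphere, (1−a)S·πr² = σ·4πr²·T⁴ ⇒ S = 4σT⁴/(1−a).
S = 4·5.67×10⁻⁸·(121)⁴/1.00 = 48.62 W/m².
Flux falls as S = L/(4πd²), so d = √(L/(4πS)) = √(2.10×10²⁴/(4π·48.62)).

d ≈ 5.86×10¹⁰ m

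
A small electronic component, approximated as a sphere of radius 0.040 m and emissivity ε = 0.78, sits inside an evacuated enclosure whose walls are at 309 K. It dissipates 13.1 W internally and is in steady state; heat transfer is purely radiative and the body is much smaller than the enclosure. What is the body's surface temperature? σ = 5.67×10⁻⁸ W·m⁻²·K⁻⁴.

For a small grey body in a large enclosure, net radiated power = εσA(T⁴ − T_w⁴).
Steady state: P = εσA(T⁴ − T_w⁴) with A = 4πr² = 0.02011 m².
T⁴ = P/(εσA) + T_w⁴ = 13.1/(0.78·5.67×10⁻⁸·0.02011) + (309)⁴
    = 1.473×10¹⁰ + 9.117×10⁹ = 2.385×10¹⁰ K⁴.

T ≈ 393 K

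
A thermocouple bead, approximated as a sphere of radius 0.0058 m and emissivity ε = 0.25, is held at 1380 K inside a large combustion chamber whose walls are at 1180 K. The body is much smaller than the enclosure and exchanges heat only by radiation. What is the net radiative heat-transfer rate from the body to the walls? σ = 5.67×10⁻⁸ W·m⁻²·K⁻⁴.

P_net ≈ 10.1 W

For a small grey body in a large enclosure: P_net = εσA(T_body⁴ − T_wall⁴).
A = 4πr² = 4.227×10⁻⁴ m²; T_body⁴ − T_wall⁴ = 3.627×10¹² − 1.939×10¹² = 1.688×10¹² K⁴.
|P_net| = 0.25·5.67×10⁻⁸·4.227×10⁻⁴·1.688×10¹².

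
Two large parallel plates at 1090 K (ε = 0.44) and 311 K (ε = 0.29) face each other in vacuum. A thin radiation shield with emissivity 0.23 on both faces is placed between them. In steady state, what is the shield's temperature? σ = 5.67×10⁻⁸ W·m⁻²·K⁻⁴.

In steady state the net flux on the hot side equals that on the cold side.
σ(T₁⁴−T_s⁴)/D₁ = σ(T_s⁴−T₂⁴)/D₂, with D₁ = 1/ε₁+1/ε_s−1 = 5.621, D₂ = 1/ε_s+1/ε₂−1 = 6.796.
Solve for T_s⁴: T_s⁴ = (D₂·T₁⁴ + D₁·T₂⁴)/(D₁+D₂) = 7.768×10¹¹ K⁴.

T_s ≈ 939 K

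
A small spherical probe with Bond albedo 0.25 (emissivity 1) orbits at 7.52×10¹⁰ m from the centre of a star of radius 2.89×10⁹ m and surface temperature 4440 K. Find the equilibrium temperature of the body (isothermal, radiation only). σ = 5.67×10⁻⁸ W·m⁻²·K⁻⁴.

T ≈ 573 K

The star's surface emits σT_*⁴; at distance d the flux is S = σT_*⁴(R_*/d)².
S = 5.67×10⁻⁸·(4440)⁴·(2.89×10⁹/7.52×10¹⁰)² = 32540 W/m².
For an isothermal sphere T⁴ = (1−a)S/(4σ) = 1.076×10¹¹ K⁴.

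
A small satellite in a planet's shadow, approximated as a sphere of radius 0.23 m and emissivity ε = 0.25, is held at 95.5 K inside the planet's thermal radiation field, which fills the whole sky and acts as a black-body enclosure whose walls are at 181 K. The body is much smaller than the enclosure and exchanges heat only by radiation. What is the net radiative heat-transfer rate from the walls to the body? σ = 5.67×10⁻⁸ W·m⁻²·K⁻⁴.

For a small grey body in a large enclosure: P_net = εσA(T_body⁴ − T_wall⁴).
A = 4πr² = 0.6648 m²; T_body⁴ − T_wall⁴ = 8.318×10⁷ − 1.073×10⁹ = -9.901×10⁸ K⁴.
|P_net| = 0.25·5.67×10⁻⁸·0.6648·9.901×10⁸.

P_net ≈ 9.33 W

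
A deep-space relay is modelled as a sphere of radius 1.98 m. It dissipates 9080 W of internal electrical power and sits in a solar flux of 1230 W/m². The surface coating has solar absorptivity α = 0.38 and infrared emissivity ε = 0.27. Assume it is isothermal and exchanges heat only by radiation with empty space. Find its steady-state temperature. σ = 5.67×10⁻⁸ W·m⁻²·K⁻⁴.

At steady state, absorbed solar power + internal power = radiated power.
Absorbed: α·S·A_cross = 0.38·1230·12.32 = 5757 W (cross-section πr²).
Total input = 5757 + 9080 = 14840 W.
Radiated: εσ·A_surf·T⁴ with A_surf = 4πr² = 49.27 m².
T⁴ = 14840/(0.27·5.67×10⁻⁸·49.27) = 1.967×10¹⁰ K⁴.

T ≈ 375 K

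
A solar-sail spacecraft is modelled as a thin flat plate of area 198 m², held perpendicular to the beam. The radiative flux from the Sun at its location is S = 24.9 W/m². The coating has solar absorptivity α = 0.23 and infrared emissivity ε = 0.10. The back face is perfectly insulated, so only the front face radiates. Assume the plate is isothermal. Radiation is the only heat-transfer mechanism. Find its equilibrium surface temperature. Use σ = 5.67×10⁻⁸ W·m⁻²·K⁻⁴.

At equilibrium, absorbed power = emitted power.
Absorbing cross-section = A = 198.0 m²; emitting surface = A = 198.0 m² (ratio 1).
αS·A_cross = εσ·A_surf·T⁴  ⇒  T⁴ = αS/(ε·1σ).
T⁴ = 0.230·24.9/(0.10·1·5.67×10⁻⁸) = 1.010×10⁹ K⁴.
T = (1.010×10⁹)^(1/4).

T ≈ 178 K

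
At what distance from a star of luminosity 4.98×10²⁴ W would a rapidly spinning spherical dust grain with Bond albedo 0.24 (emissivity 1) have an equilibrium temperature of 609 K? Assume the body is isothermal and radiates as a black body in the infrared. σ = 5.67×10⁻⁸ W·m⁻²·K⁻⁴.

d ≈ 3.11×10⁹ m

For an isothermal black-emitting sphere, (1−a)S·πr² = σ·4πr²·T⁴ ⇒ S = 4σT⁴/(1−a).
S = 4·5.67×10⁻⁸·(609)⁴/0.760 = 41050 W/m².
Flux falls as S = L/(4πd²), so d = √(L/(4πS)) = √(4.98×10²⁴/(4π·41050)).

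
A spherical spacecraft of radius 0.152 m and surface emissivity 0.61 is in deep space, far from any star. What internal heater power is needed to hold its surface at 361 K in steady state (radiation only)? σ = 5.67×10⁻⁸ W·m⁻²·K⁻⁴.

P ≈ 171 W

P = εσ·4πr²·T⁴.
4πr² = 0.2903 m²; T⁴ = 1.698×10¹⁰ K⁴.
P = 0.61·5.67×10⁻⁸·0.2903·1.698×10¹⁰.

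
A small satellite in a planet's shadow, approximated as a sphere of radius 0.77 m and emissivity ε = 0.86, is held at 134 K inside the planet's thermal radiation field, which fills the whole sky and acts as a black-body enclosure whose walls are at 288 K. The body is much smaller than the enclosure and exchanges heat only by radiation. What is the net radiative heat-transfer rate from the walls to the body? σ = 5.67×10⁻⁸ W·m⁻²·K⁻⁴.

For a small grey body in a large enclosure: P_net = εσA(T_body⁴ − T_wall⁴).
A = 4πr² = 7.451 m²; T_body⁴ − T_wall⁴ = 3.224×10⁸ − 6.880×10⁹ = -6.557×10⁹ K⁴.
|P_net| = 0.86·5.67×10⁻⁸·7.451·6.557×10⁹.

P_net ≈ 2380 W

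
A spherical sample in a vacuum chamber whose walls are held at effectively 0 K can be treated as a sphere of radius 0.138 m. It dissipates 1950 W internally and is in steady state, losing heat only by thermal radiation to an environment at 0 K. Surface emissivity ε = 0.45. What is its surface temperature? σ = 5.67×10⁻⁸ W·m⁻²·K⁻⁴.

Steady state: internal power = radiated power, P = εσA T⁴.
Radiating area A = 4πr² = 0.2393 m².
T⁴ = P/(εσA) = 1950/(0.45·5.67×10⁻⁸·0.2393) = 3.194×10¹¹ K⁴.
T = (3.194×10¹¹)^(1/4).

T ≈ 752 K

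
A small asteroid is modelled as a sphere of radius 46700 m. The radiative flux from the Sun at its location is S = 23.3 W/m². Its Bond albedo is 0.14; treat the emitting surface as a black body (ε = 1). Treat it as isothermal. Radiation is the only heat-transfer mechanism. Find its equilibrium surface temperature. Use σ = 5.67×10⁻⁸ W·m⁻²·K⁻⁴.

T ≈ 97.0 K

At equilibrium, absorbed power = emitted power.
Absorbing cross-section = πr² = 6.851×10⁹ m²; emitting surface = 4πr² = 2.741×10¹⁰ m² (ratio 4).
(1−a)S·A_cross = εσ·A_surf·T⁴  ⇒  T⁴ = (1−a)S/(4σ).
T⁴ = 0.860·23.3/(4·5.67×10⁻⁸) = 8.835×10⁷ K⁴.
T = (8.835×10⁷)^(1/4).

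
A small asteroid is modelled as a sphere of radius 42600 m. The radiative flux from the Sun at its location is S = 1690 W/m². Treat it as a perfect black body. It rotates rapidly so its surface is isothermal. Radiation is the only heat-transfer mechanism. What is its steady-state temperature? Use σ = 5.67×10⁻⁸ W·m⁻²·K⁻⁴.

T ≈ 294 K

At equilibrium, absorbed power = emitted power.
Absorbing cross-section = πr² = 5.701×10⁹ m²; emitting surface = 4πr² = 2.280×10¹⁰ m² (ratio 4).
S·A_cross = εσ·A_surf·T⁴  ⇒  T⁴ = S/(4σ).
T⁴ = 1.00·1690/(4·5.67×10⁻⁸) = 7.451×10⁹ K⁴.
T = (7.451×10⁹)^(1/4).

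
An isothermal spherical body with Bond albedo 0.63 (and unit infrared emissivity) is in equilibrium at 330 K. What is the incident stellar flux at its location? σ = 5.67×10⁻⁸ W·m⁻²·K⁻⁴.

(1−a)S·πr² = σ·4πr²·T⁴ ⇒ S = 4σT⁴/(1−a).
S = 4·5.67×10⁻⁸·1.186×10¹⁰/0.370.

S ≈ 7270 W/m²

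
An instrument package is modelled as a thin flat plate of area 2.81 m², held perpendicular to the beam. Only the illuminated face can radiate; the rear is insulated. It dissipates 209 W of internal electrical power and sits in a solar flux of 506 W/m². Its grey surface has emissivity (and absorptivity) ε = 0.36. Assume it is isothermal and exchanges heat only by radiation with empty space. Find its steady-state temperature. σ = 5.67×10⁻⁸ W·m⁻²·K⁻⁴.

T ≈ 335 K

At steady state, absorbed solar power + internal power = radiated power.
Absorbed: α·S·A_cross = 0.36·506·2.810 = 511.9 W (cross-section A).
Total input = 511.9 + 209 = 720.9 W.
Radiated: εσ·A_surf·T⁴ with A_surf = A = 2.810 m².
T⁴ = 720.9/(0.36·5.67×10⁻⁸·2.810) = 1.257×10¹⁰ K⁴.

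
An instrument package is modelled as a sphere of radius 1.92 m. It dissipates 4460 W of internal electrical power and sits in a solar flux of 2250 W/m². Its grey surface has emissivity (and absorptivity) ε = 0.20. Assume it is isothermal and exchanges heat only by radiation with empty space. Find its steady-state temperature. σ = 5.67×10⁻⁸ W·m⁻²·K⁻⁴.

At steady state, absorbed solar power + internal power = radiated power.
Absorbed: α·S·A_cross = 0.20·2250·11.58 = 5212 W (cross-section πr²).
Total input = 5212 + 4460 = 9672 W.
Radiated: εσ·A_surf·T⁴ with A_surf = 4πr² = 46.32 m².
T⁴ = 9672/(0.20·5.67×10⁻⁸·46.32) = 1.841×10¹⁰ K⁴.

T ≈ 368 K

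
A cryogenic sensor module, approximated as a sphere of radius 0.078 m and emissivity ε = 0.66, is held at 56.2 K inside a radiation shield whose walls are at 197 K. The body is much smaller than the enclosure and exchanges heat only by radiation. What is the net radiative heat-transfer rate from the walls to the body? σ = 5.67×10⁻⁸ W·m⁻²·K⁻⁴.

For a small grey body in a large enclosure: P_net = εσA(T_body⁴ − T_wall⁴).
A = 4πr² = 0.07645 m²; T_body⁴ − T_wall⁴ = 9.976×10⁶ − 1.506×10⁹ = -1.496×10⁹ K⁴.
|P_net| = 0.66·5.67×10⁻⁸·0.07645·1.496×10⁹.

P_net ≈ 4.28 W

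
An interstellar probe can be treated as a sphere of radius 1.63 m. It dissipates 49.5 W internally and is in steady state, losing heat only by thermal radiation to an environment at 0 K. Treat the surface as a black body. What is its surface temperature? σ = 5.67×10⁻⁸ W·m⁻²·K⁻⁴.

Steady state: internal power = radiated power, P = εσA T⁴.
Radiating area A = 4πr² = 33.39 m².
T⁴ = P/(εσA) = 49.5/(1.0·5.67×10⁻⁸·33.39) = 2.615×10⁷ K⁴.
T = (2.615×10⁷)^(1/4).

T ≈ 71.5 K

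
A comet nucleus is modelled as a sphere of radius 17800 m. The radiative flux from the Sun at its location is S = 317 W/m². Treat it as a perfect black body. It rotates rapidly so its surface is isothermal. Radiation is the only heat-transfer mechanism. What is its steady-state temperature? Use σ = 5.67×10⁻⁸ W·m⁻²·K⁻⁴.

At equilibrium, absorbed power = emitted power.
Absorbing cross-section = πr² = 9.954×10⁸ m²; emitting surface = 4πr² = 3.982×10⁹ m² (ratio 4).
S·A_cross = εσ·A_surf·T⁴  ⇒  T⁴ = S/(4σ).
T⁴ = 1.00·317/(4·5.67×10⁻⁸) = 1.398×10⁹ K⁴.
T = (1.398×10⁹)^(1/4).

T ≈ 193 K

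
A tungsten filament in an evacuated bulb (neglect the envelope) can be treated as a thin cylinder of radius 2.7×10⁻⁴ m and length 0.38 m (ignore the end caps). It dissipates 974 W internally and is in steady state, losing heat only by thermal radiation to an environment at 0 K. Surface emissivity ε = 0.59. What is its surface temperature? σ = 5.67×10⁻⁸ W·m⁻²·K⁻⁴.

T ≈ 2590 K

Steady state: internal power = radiated power, P = εσA T⁴.
Radiating area A = 2πrL = 6.447×10⁻⁴ m².
T⁴ = P/(εσA) = 974/(0.59·5.67×10⁻⁸·6.447×10⁻⁴) = 4.516×10¹³ K⁴.
T = (4.516×10¹³)^(1/4).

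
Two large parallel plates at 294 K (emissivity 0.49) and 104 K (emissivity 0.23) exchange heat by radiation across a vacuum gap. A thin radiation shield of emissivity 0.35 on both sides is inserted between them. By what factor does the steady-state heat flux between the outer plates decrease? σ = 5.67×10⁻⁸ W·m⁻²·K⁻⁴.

Without shield: q₀ = σΔ(T⁴)/(1/ε₁+1/ε₂−1) with denominator 5.389.
With shield the two gaps are in series; the resistances add: (1/ε₁+1/ε_s−1)+(1/ε_s+1/ε₂−1) = 3.898+6.205 = 10.10.
Heat-flux ratio q₀/q = 10.10/5.389.

factor ≈ 1.87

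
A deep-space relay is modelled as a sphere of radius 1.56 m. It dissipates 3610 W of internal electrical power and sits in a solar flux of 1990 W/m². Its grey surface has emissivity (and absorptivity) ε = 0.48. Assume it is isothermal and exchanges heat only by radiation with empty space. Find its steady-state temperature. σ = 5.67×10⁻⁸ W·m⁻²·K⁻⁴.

At steady state, absorbed solar power + internal power = radiated power.
Absorbed: α·S·A_cross = 0.48·1990·7.645 = 7303 W (cross-section πr²).
Total input = 7303 + 3610 = 10910 W.
Radiated: εσ·A_surf·T⁴ with A_surf = 4πr² = 30.58 m².
T⁴ = 10910/(0.48·5.67×10⁻⁸·30.58) = 1.311×10¹⁰ K⁴.

T ≈ 338 K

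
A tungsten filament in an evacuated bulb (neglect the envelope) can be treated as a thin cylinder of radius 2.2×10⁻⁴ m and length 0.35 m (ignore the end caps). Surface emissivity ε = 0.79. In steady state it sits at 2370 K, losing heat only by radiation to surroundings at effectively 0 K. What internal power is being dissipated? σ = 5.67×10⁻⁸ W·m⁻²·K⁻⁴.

Steady state: P = εσA T⁴.
A = 2πrL = 4.838×10⁻⁴ m²; T⁴ = (2370)⁴ = 3.155×10¹³ K⁴.
P = 0.79 × 5.67×10⁻⁸ × 4.838×10⁻⁴ × 3.155×10¹³.

P ≈ 684 W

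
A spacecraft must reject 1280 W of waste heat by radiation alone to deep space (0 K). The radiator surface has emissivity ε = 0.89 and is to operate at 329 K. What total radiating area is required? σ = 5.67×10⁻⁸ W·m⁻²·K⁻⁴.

A ≈ 2.16 m²

P = εσA T⁴ ⇒ A = P/(εσT⁴).
T⁴ = 1.172×10¹⁰ K⁴.
A = 1280/(0.89 × 5.67×10⁻⁸ × 1.172×10¹⁰).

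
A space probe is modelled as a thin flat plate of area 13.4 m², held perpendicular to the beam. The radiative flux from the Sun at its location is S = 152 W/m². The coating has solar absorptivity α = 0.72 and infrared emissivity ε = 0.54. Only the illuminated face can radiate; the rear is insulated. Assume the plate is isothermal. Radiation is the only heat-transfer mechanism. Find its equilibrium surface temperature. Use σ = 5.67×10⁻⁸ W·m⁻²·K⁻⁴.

At equilibrium, absorbed power = emitted power.
Absorbing cross-section = A = 13.40 m²; emitting surface = A = 13.40 m² (ratio 1).
αS·A_cross = εσ·A_surf·T⁴  ⇒  T⁴ = αS/(ε·1σ).
T⁴ = 0.720·152/(0.54·1·5.67×10⁻⁸) = 3.574×10⁹ K⁴.
T = (3.574×10⁹)^(1/4).

T ≈ 245 K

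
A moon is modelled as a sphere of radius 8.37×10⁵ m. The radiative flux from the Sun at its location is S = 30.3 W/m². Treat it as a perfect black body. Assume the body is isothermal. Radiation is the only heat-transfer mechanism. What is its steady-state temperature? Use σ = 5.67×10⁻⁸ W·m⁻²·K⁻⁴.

At equilibrium, absorbed power = emitted power.
Absorbing cross-section = πr² = 2.201×10¹² m²; emitting surface = 4πr² = 8.804×10¹² m² (ratio 4).
S·A_cross = εσ·A_surf·T⁴  ⇒  T⁴ = S/(4σ).
T⁴ = 1.00·30.3/(4·5.67×10⁻⁸) = 1.336×10⁸ K⁴.
T = (1.336×10⁸)^(1/4).

T ≈ 108 K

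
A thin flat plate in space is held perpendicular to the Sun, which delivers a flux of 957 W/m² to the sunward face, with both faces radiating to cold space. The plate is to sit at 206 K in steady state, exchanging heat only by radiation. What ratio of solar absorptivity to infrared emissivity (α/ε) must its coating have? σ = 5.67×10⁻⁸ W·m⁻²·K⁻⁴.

α/ε ≈ 0.213

Balance: αS·A = εσ·2A·T⁴ ⇒ α/ε = 2σT⁴/S.
α/ε = 2·5.67×10⁻⁸·(206)⁴/957 = 2·5.67×10⁻⁸·1.801×10⁹/957.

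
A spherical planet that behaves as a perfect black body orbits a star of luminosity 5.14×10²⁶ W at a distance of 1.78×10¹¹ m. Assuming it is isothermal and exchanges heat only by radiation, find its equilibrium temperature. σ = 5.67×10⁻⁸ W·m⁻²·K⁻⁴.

First find the stellar flux at distance d: S = L/(4πd²) = 5.14×10²⁶/(4π·(1.78×10¹¹)²) = 1291 W/m².
For an isothermal sphere, absorbed (1−a)S·πr² = emitted σ·4πr²·T⁴, so T⁴ = (1−a)S/(4σ).
T⁴ = 1.00·1291/(4·5.67×10⁻⁸) = 5.692×10⁹ K⁴.

T ≈ 275 K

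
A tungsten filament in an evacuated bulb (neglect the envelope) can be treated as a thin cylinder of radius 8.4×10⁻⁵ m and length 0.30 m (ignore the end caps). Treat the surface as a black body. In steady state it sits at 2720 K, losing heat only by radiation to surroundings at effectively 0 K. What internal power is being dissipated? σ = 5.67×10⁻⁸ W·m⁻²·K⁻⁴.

Steady state: P = εσA T⁴.
A = 2πrL = 1.583×10⁻⁴ m²; T⁴ = (2720)⁴ = 5.474×10¹³ K⁴.
P = 1.0 × 5.67×10⁻⁸ × 1.583×10⁻⁴ × 5.474×10¹³.

P ≈ 491 W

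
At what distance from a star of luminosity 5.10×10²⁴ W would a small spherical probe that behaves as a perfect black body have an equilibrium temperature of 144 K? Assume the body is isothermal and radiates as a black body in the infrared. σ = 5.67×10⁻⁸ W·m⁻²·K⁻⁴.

For an isothermal black-emitting sphere, (1−a)S·πr² = σ·4πr²·T⁴ ⇒ S = 4σT⁴/(1−a).
S = 4·5.67×10⁻⁸·(144)⁴/1.00 = 97.52 W/m².
Flux falls as S = L/(4πd²), so d = √(L/(4πS)) = √(5.10×10²⁴/(4π·97.52)).

d ≈ 6.45×10¹⁰ m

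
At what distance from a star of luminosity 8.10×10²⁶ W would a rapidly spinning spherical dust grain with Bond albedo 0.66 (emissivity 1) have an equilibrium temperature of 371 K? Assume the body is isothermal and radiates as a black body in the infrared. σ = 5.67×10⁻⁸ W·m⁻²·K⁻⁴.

d ≈ 7.14×10¹⁰ m

For an isothermal black-emitting sphere, (1−a)S·πr² = σ·4πr²·T⁴ ⇒ S = 4σT⁴/(1−a).
S = 4·5.67×10⁻⁸·(371)⁴/0.340 = 12640 W/m².
Flux falls as S = L/(4πd²), so d = √(L/(4πS)) = √(8.10×10²⁶/(4π·12640)).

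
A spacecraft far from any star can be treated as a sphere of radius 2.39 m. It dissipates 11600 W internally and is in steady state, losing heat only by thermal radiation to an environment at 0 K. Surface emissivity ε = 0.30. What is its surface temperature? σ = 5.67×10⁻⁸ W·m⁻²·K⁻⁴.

T ≈ 312 K

Steady state: internal power = radiated power, P = εσA T⁴.
Radiating area A = 4πr² = 71.78 m².
T⁴ = P/(εσA) = 11600/(0.30·5.67×10⁻⁸·71.78) = 9.501×10⁹ K⁴.
T = (9.501×10⁹)^(1/4).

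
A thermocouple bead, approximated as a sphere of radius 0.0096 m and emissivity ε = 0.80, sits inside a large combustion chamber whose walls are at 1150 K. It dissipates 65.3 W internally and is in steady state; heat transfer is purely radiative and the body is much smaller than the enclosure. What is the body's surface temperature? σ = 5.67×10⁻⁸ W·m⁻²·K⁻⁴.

For a small grey body in a large enclosure, net radiated power = εσA(T⁴ − T_w⁴).
Steady state: P = εσA(T⁴ − T_w⁴) with A = 4πr² = 0.001158 m².
T⁴ = P/(εσA) + T_w⁴ = 65.3/(0.80·5.67×10⁻⁸·0.001158) + (1150)⁴
    = 1.243×10¹² + 1.749×10¹² = 2.992×10¹² K⁴.

T ≈ 1320 K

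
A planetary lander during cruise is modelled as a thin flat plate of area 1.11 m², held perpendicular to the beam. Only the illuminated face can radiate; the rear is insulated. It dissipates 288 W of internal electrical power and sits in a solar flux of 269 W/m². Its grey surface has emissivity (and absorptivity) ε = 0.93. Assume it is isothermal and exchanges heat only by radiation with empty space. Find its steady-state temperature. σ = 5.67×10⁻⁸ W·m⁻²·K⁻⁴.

At steady state, absorbed solar power + internal power = radiated power.
Absorbed: α·S·A_cross = 0.93·269·1.110 = 277.7 W (cross-section A).
Total input = 277.7 + 288 = 565.7 W.
Radiated: εσ·A_surf·T⁴ with A_surf = A = 1.110 m².
T⁴ = 565.7/(0.93·5.67×10⁻⁸·1.110) = 9.665×10⁹ K⁴.

T ≈ 314 K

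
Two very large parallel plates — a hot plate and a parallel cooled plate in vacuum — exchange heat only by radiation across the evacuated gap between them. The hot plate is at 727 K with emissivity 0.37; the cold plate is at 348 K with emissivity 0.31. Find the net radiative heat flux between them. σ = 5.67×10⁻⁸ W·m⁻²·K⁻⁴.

q ≈ 3040 W/m²

For two infinite grey parallel plates, q = σ(T₁⁴ − T₂⁴)/(1/ε₁ + 1/ε₂ − 1).
T₁⁴ − T₂⁴ = 2.793×10¹¹ − 1.467×10¹⁰ = 2.647×10¹¹ K⁴.
1/ε₁ + 1/ε₂ − 1 = 2.703 + 3.226 − 1 = 4.929.
q = 5.67×10⁻⁸ × 2.647×10¹¹ / 4.929.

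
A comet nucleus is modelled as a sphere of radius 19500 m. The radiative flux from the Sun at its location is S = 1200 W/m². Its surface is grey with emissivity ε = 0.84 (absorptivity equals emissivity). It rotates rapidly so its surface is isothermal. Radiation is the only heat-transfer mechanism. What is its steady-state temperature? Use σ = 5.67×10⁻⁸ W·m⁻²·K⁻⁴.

T ≈ 270 K

At equilibrium, absorbed power = emitted power.
Absorbing cross-section = πr² = 1.195×10⁹ m²; emitting surface = 4πr² = 4.778×10⁹ m² (ratio 4).
εS·A_cross = εσ·A_surf·T⁴  ⇒  T⁴ = S/(4σ)   (ε cancels).
T⁴ = 1200/(4·5.67×10⁻⁸) = 5.291×10⁹ K⁴.
T = (5.291×10⁹)^(1/4).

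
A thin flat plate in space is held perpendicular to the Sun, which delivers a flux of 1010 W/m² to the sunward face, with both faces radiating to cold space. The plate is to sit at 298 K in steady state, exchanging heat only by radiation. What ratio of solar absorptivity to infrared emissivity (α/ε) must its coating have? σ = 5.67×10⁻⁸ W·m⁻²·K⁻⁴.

α/ε ≈ 0.885

Balance: αS·A = εσ·2A·T⁴ ⇒ α/ε = 2σT⁴/S.
α/ε = 2·5.67×10⁻⁸·(298)⁴/1010 = 2·5.67×10⁻⁸·7.886×10⁹/1010.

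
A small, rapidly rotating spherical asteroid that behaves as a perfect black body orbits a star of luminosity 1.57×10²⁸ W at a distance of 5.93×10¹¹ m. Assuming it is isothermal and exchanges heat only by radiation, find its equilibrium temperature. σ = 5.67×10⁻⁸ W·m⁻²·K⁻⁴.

First find the stellar flux at distance d: S = L/(4πd²) = 1.57×10²⁸/(4π·(5.93×10¹¹)²) = 3553 W/m².
For an isothermal sphere, absorbed (1−a)S·πr² = emitted σ·4πr²·T⁴, so T⁴ = (1−a)S/(4σ).
T⁴ = 1.00·3553/(4·5.67×10⁻⁸) = 1.567×10¹⁰ K⁴.

T ≈ 354 K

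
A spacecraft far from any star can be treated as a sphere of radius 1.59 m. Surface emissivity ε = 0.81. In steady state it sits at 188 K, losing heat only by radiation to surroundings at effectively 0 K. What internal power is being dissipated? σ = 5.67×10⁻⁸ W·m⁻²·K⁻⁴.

Steady state: P = εσA T⁴.
A = 4πr² = 31.77 m²; T⁴ = (188)⁴ = 1.249×10⁹ K⁴.
P = 0.81 × 5.67×10⁻⁸ × 31.77 × 1.249×10⁹.

P ≈ 1820 W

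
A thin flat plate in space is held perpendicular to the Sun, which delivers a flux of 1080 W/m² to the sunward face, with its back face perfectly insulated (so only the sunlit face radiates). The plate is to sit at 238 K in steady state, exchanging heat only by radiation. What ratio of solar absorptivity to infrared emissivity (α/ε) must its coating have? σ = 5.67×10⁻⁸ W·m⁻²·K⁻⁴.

α/ε ≈ 0.168

Balance: αS·A = εσ·1A·T⁴ ⇒ α/ε = σT⁴/S.
α/ε = 5.67×10⁻⁸·(238)⁴/1080 = 5.67×10⁻⁸·3.209×10⁹/1080.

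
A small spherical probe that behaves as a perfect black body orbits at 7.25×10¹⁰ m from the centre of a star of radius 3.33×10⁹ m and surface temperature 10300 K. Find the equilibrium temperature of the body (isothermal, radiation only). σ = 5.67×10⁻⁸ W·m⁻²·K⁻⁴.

The star's surface emits σT_*⁴; at distance d the flux is S = σT_*⁴(R_*/d)².
S = 5.67×10⁻⁸·(10300)⁴·(3.33×10⁹/7.25×10¹⁰)² = 1.346×10⁶ W/m².
For an isothermal sphere T⁴ = (1−a)S/(4σ) = 5.936×10¹² K⁴.

T ≈ 1560 K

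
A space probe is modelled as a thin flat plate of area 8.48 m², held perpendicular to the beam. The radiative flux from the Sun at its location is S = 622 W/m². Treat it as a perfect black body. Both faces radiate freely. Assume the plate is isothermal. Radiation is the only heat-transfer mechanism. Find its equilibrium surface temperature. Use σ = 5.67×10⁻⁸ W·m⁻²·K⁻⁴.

At equilibrium, absorbed power = emitted power.
Absorbing cross-section = A = 8.480 m²; emitting surface = 2A = 16.96 m² (ratio 2).
S·A_cross = εσ·A_surf·T⁴  ⇒  T⁴ = S/(2σ).
T⁴ = 1.00·622/(2·5.67×10⁻⁸) = 5.485×10⁹ K⁴.
T = (5.485×10⁹)^(1/4).

T ≈ 272 K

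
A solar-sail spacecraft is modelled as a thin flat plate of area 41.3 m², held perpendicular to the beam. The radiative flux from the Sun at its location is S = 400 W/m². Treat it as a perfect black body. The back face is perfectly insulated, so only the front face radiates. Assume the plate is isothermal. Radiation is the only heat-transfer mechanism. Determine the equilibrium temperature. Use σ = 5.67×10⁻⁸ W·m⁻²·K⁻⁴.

At equilibrium, absorbed power = emitted power.
Absorbing cross-section = A = 41.30 m²; emitting surface = A = 41.30 m² (ratio 1).
S·A_cross = εσ·A_surf·T⁴  ⇒  T⁴ = S/(1σ).
T⁴ = 1.00·400/(1·5.67×10⁻⁸) = 7.055×10⁹ K⁴.
T = (7.055×10⁹)^(1/4).

T ≈ 290 K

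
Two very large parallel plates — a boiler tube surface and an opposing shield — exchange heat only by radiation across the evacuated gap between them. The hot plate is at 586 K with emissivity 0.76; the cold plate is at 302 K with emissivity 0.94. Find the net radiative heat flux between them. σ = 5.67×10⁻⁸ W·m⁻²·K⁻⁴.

For two infinite grey parallel plates, q = σ(T₁⁴ − T₂⁴)/(1/ε₁ + 1/ε₂ − 1).
T₁⁴ − T₂⁴ = 1.179×10¹¹ − 8.318×10⁹ = 1.096×10¹¹ K⁴.
1/ε₁ + 1/ε₂ − 1 = 1.316 + 1.064 − 1 = 1.380.
q = 5.67×10⁻⁸ × 1.096×10¹¹ / 1.380.

q ≈ 4500 W/m²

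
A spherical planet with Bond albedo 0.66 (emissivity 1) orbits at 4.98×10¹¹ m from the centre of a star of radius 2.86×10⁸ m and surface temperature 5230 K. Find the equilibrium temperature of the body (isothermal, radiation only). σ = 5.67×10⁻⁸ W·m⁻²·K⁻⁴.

The star's surface emits σT_*⁴; at distance d the flux is S = σT_*⁴(R_*/d)².
S = 5.67×10⁻⁸·(5230)⁴·(2.86×10⁸/4.98×10¹¹)² = 13.99 W/m².
For an isothermal sphere T⁴ = (1−a)S/(4σ) = 2.097×10⁷ K⁴.

T ≈ 67.7 K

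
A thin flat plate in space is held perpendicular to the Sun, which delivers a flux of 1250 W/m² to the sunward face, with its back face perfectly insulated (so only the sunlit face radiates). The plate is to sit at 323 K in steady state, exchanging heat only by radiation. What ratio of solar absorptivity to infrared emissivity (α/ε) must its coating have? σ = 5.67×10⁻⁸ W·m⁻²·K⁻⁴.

Balance: αS·A = εσ·1A·T⁴ ⇒ α/ε = σT⁴/S.
α/ε = 5.67×10⁻⁸·(323)⁴/1250 = 5.67×10⁻⁸·1.088×10¹⁰/1250.

α/ε ≈ 0.494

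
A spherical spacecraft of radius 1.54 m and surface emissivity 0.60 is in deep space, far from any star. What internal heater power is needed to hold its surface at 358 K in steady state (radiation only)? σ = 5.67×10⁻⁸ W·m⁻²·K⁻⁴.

P = εσ·4πr²·T⁴.
4πr² = 29.80 m²; T⁴ = 1.643×10¹⁰ K⁴.
P = 0.60·5.67×10⁻⁸·29.80·1.643×10¹⁰.

P ≈ 16700 W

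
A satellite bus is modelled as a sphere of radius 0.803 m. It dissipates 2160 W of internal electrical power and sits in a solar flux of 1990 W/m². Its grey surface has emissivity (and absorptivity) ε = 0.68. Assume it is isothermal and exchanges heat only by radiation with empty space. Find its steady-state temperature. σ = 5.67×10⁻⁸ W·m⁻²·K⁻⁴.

T ≈ 354 K

At steady state, absorbed solar power + internal power = radiated power.
Absorbed: α·S·A_cross = 0.68·1990·2.026 = 2741 W (cross-section πr²).
Total input = 2741 + 2160 = 4901 W.
Radiated: εσ·A_surf·T⁴ with A_surf = 4πr² = 8.103 m².
T⁴ = 4901/(0.68·5.67×10⁻⁸·8.103) = 1.569×10¹⁰ K⁴.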